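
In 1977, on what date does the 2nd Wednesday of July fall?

1977-07-13

July 1977 begins on a Friday, so the first Wednesday is July 6 (5 days later).
The 2nd Wednesday is 1 weeks later: 6 + 7 = 13.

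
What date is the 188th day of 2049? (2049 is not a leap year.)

January has 31 days (188 − 31 = 157 remain).
February has 28 days (157 − 28 = 129 remain).
March has 31 days (129 − 31 = 98 remain).
April has 30 days (98 − 30 = 68 remain).
May has 31 days (68 − 31 = 37 remain).
June has 30 days (37 − 30 = 7 remain).
7 into July → July 7.

July 7, 2049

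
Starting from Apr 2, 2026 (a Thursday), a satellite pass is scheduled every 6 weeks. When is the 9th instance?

The 9th occurrence is 8 intervals after the first: 8 × 42 = 336 days after Apr 2, 2026.
Apr has 30 days — 28 days to the end of Apr leaves 308.
May has 31 days (277 left).
Jun has 30 days (247 left).
Jul has 31 days (216 left).
Aug has 31 days (185 left).
Sep has 30 days (155 left).
Oct has 31 days (124 left).
Nov has 30 days (94 left).
Dec has 31 days (63 left).
Jan has 31 days (32 left).
Feb has 28 days (4 left).
4 days into Mar → Mar 4, 2027.

Mar 4, 2027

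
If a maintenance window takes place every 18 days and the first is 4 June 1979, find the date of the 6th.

The 6th occurrence is 5 intervals after the first: 5 × 18 = 90 days after 4 June 1979.
June has 30 days — 26 days to the end of June leaves 64.
July has 31 days (33 left).
August has 31 days (2 left).
2 days into September → 2 September 1979.

2 September 1979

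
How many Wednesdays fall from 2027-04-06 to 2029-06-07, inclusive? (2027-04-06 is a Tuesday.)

2027-04-06 is a Tuesday; the first Wednesday on or after it is 2027-04-07 (1 day later).
From 2027-04-07 to 2029-06-07: 268 + 366 + 158 = 792 days (rest of 2027, 2028, to 2029-06-07 in 2029).
792 ÷ 7 = 113 full weeks with remainder 1, so 113 more Wednesdays after the first → 114.

114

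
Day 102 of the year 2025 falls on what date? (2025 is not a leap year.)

2025-04-12

January has 31 days (102 − 31 = 71 remain).
February has 28 days (71 − 28 = 43 remain).
March has 31 days (43 − 31 = 12 remain).
12 into April → April 12.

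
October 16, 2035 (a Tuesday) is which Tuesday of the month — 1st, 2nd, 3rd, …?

3rd

Day 16 falls in week ⌈16/7⌉ of the month.
Days 1–7 hold the 1st Tuesday, 8–14 the 2nd, 15–21 the 3rd, 22–28 the 4th, 29–31 the 5th.
16 is in the range for the 3rd.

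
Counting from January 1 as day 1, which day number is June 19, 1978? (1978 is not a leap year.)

Days in months before June: 31 + 28 + 31 + 30 + 31 = 151.
Plus 19 days into June → day 170.

170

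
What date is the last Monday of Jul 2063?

Jul 2063 begins on a Sunday, so the first Monday is Jul 2 (1 day later).
Jul 2063 has 31 days. Adding weeks: 2, 9, 16, 23, 30 — the last one ≤ 31 is the 30th.

Jul 30, 2063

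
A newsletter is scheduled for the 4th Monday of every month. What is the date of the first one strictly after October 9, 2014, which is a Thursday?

October 2014 starts on a Wednesday; its first Monday is the 6th, so the 4th Monday is the 27th — October 27, 2014.
October 27, 2014 is after October 9, 2014, so that is the next one.

October 27, 2014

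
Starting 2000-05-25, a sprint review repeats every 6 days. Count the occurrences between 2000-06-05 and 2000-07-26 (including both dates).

Occurrences land 6·i days after 2000-05-25 for i = 0, 1, 2, …
2000-06-05 is 11 days after the start; 11 ÷ 6 = 1 remainder 5; since the remainder is 5, round up to i = 2. First occurrence in the window: #3 on 2000-06-06 (2×6 = 12 days in).
2000-07-26 is 62 days after the start; 62 ÷ 6 = 10 remainder 2. Last occurrence in the window: #11 on 2000-07-24.
Occurrences #3 through #11: 9 in total.

9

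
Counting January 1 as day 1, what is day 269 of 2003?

September 26, 2003

January has 31 days (269 − 31 = 238 remain).
February has 28 days (238 − 28 = 210 remain).
March has 31 days (210 − 31 = 179 remain).
April has 30 days (179 − 30 = 149 remain).
May has 31 days (149 − 31 = 118 remain).
June has 30 days (118 − 30 = 88 remain).
July has 31 days (88 − 31 = 57 remain).
August has 31 days (57 − 31 = 26 remain).
26 into September → September 26.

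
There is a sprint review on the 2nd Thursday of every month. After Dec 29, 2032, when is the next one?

Jan 13, 2033

Dec 2032 starts on a Wednesday; its first Thursday is the 2nd, so the 2nd Thursday is the 9th — Dec 9, 2032.
That is not after Dec 29, 2032, so look at Jan 2033.
Jan 2033 starts on a Saturday; its first Thursday is the 6th, so the 2nd Thursday is the 13th — Jan 13, 2033.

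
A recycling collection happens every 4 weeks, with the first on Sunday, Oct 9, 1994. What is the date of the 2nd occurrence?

The 2nd occurrence is 1 interval after the first: 1 × 28 = 28 days after Oct 9, 1994.
Oct has 31 days — 22 days to the end of Oct leaves 6.
6 days into Nov → Nov 6, 1994.

Nov 6, 1994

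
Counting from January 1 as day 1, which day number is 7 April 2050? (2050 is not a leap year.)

Days in months before April: 31 + 28 + 31 = 90.
Plus 7 days into April → day 97.

97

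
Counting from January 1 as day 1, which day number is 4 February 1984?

Days in months before February: 31 = 31.
Plus 4 days into February → day 35.

35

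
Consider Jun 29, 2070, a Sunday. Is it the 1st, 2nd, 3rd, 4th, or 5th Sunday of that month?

Day 29 falls in week ⌈29/7⌉ of the month.
Days 1–7 hold the 1st Sunday, 8–14 the 2nd, 15–21 the 3rd, 22–28 the 4th, 29–31 the 5th.
29 is in the range for the 5th.

5th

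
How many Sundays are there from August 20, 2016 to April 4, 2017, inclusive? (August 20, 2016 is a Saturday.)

33

August 20, 2016 is a Saturday; the first Sunday on or after it is August 21, 2016 (1 day later).
From August 21, 2016 to April 4, 2017: 10 + 30 + 31 + 30 + 31 + 31 + 28 + 31 + 4 = 226 days (rest of August, September, October, November, December, January, February, March, April).
226 ÷ 7 = 32 full weeks with remainder 2, so 32 more Sundays after the first → 33.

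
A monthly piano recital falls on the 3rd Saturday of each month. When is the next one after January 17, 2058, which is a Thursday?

January 19, 2058

January 2058 starts on a Tuesday; its first Saturday is the 5th, so the 3rd Saturday is the 19th — January 19, 2058.
January 19, 2058 is after January 17, 2058, so that is the next one.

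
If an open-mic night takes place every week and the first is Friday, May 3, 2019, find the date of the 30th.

The 30th occurrence is 29 intervals after the first: 29 × 7 = 203 days after May 3, 2019.
May has 31 days — 28 days to the end of May leaves 175.
June has 30 days (145 left).
July has 31 days (114 left).
August has 31 days (83 left).
September has 30 days (53 left).
October has 31 days (22 left).
22 days into November → November 22, 2019.

November 22, 2019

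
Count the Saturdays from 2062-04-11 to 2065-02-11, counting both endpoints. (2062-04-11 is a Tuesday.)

148

2062-04-11 is a Tuesday; the first Saturday on or after it is 2062-04-15 (4 days later).
From 2062-04-15 to 2065-02-11: 260 + 365 + 366 + 42 = 1033 days (rest of 2062, 2063, 2064, to 2065-02-11 in 2065).
1033 ÷ 7 = 147 full weeks with remainder 4, so 147 more Saturdays after the first → 148.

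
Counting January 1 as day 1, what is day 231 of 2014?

2014-08-19

January has 31 days (231 − 31 = 200 remain).
February has 28 days (200 − 28 = 172 remain).
March has 31 days (172 − 31 = 141 remain).
April has 30 days (141 − 30 = 111 remain).
May has 31 days (111 − 31 = 80 remain).
June has 30 days (80 − 30 = 50 remain).
July has 31 days (50 − 31 = 19 remain).
19 into August → August 19.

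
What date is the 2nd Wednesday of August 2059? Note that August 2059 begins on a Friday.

August 2059 begins on a Friday, so the first Wednesday is August 6 (5 days later).
The 2nd Wednesday is 1 weeks later: 6 + 7 = 13.

2059-08-13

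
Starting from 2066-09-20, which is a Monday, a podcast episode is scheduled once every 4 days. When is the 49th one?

The 49th occurrence is 48 intervals after the first: 48 × 4 = 192 days after 2066-09-20.
September has 30 days — 10 days to the end of September leaves 182.
October has 31 days (151 left).
November has 30 days (121 left).
December has 31 days (90 left).
January has 31 days (59 left).
February has 28 days (31 left).
31 days into March → 2067-03-31.

2067-03-31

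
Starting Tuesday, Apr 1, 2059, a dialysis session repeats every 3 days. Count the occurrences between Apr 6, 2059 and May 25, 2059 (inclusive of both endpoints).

17

Occurrences land 3·i days after Apr 1, 2059 for i = 0, 1, 2, …
Apr 6, 2059 is 5 days after the start; 5 ÷ 3 = 1 remainder 2; since the remainder is 2, round up to i = 2. First occurrence in the window: #3 on Apr 7, 2059 (2×3 = 6 days in).
May 25, 2059 is 54 days after the start; 54 ÷ 3 = 18 remainder 0. Last occurrence in the window: #19 on May 25, 2059.
Occurrences #3 through #19: 17 in total.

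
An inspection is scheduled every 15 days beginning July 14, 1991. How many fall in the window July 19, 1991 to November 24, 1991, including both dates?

8

Occurrences land 15·i days after July 14, 1991 for i = 0, 1, 2, …
July 19, 1991 is 5 days after the start; 5 ÷ 15 = 0 remainder 5; since the remainder is 5, round up to i = 1. First occurrence in the window: #2 on July 29, 1991 (1×15 = 15 days in).
November 24, 1991 is 133 days after the start; 133 ÷ 15 = 8 remainder 13. Last occurrence in the window: #9 on November 11, 1991.
Occurrences #2 through #9: 8 in total.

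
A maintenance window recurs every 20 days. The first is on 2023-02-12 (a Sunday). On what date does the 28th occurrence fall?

2024-08-05

The 28th occurrence is 27 intervals after the first: 27 × 20 = 540 days after 2023-02-12.
February has 28 days — 16 days to the end of February leaves 524.
From end of February to end of 2023 is 306 days (218 left).
January has 31 days (187 left).
February has 29 days (158 left).
March has 31 days (127 left).
April has 30 days (97 left).
May has 31 days (66 left).
June has 30 days (36 left).
July has 31 days (5 left).
5 days into August → 2024-08-05.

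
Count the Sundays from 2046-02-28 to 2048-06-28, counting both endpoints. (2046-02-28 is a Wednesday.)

2046-02-28 is a Wednesday; the first Sunday on or after it is 2046-03-04 (4 days later).
From 2046-03-04 to 2048-06-28: 302 + 365 + 180 = 847 days (rest of 2046, 2047, to 2048-06-28 in 2048).
847 ÷ 7 = 121 full weeks with remainder 0, so 121 more Sundays after the first → 122.

122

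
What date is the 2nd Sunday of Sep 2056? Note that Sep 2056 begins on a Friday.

Sep 10, 2056

Sep 2056 begins on a Friday, so the first Sunday is Sep 3 (2 days later).
The 2nd Sunday is 1 weeks later: 3 + 7 = 10.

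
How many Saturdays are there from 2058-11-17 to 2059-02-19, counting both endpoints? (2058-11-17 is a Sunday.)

2058-11-17 is a Sunday; the first Saturday on or after it is 2058-11-23 (6 days later).
From 2058-11-23 to 2059-02-19: 7 + 31 + 31 + 19 = 88 days (rest of November, December, January, February).
88 ÷ 7 = 12 full weeks with remainder 4, so 12 more Saturdays after the first → 13.

13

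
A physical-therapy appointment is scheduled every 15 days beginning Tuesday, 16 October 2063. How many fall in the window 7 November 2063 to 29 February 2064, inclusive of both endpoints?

Occurrences land 15·i days after 16 October 2063 for i = 0, 1, 2, …
7 November 2063 is 22 days after the start; 22 ÷ 15 = 1 remainder 7; since the remainder is 7, round up to i = 2. First occurrence in the window: #3 on 15 November 2063 (2×15 = 30 days in).
29 February 2064 is 136 days after the start; 136 ÷ 15 = 9 remainder 1. Last occurrence in the window: #10 on 28 February 2064.
Occurrences #3 through #10: 8 in total.

8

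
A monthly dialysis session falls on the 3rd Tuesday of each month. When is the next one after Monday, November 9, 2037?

November 17, 2037

November 2037 starts on a Sunday; its first Tuesday is the 3rd, so the 3rd Tuesday is the 17th — November 17, 2037.
November 17, 2037 is after November 9, 2037, so that is the next one.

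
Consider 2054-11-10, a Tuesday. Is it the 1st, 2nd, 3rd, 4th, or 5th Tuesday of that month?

2nd

Day 10 falls in week ⌈10/7⌉ of the month.
Days 1–7 hold the 1st Tuesday, 8–14 the 2nd, 15–21 the 3rd, 22–28 the 4th, 29–31 the 5th.
10 is in the range for the 2nd.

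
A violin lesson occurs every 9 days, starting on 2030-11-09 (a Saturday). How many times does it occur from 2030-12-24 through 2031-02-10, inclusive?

Occurrences land 9·i days after 2030-11-09 for i = 0, 1, 2, …
2030-12-24 is 45 days after the start; 45 ÷ 9 = 5 remainder 0. First occurrence in the window: #6 on 2030-12-24 (5×9 = 45 days in).
2031-02-10 is 93 days after the start; 93 ÷ 9 = 10 remainder 3. Last occurrence in the window: #11 on 2031-02-07.
Occurrences #6 through #11: 6 in total.

6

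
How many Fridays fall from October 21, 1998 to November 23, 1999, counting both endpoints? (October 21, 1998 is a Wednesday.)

October 21, 1998 is a Wednesday; the first Friday on or after it is October 23, 1998 (2 days later).
From October 23, 1998 to November 23, 1999: 69 + 327 = 396 days (rest of 1998, to November 23, 1999 in 1999).
396 ÷ 7 = 56 full weeks with remainder 4, so 56 more Fridays after the first → 57.

57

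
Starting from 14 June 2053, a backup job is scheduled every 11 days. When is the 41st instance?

28 August 2054

The 41st occurrence is 40 intervals after the first: 40 × 11 = 440 days after 14 June 2053.
June has 30 days — 16 days to the end of June leaves 424.
From end of June to end of 2053 is 184 days (240 left).
January has 31 days (209 left).
February has 28 days (181 left).
March has 31 days (150 left).
April has 30 days (120 left).
May has 31 days (89 left).
June has 30 days (59 left).
July has 31 days (28 left).
28 days into August → 28 August 2054.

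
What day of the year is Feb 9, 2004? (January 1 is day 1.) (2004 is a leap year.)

40

Days in months before Feb: 31 = 31.
Plus 9 days into Feb → day 40.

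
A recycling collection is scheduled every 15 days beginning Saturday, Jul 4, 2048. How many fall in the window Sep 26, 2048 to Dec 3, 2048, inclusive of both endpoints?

5

Occurrences land 15·i days after Jul 4, 2048 for i = 0, 1, 2, …
Sep 26, 2048 is 84 days after the start; 84 ÷ 15 = 5 remainder 9; since the remainder is 9, round up to i = 6. First occurrence in the window: #7 on Oct 2, 2048 (6×15 = 90 days in).
Dec 3, 2048 is 152 days after the start; 152 ÷ 15 = 10 remainder 2. Last occurrence in the window: #11 on Dec 1, 2048.
Occurrences #7 through #11: 5 in total.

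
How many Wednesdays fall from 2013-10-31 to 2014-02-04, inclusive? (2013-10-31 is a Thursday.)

2013-10-31 is a Thursday; the first Wednesday on or after it is 2013-11-06 (6 days later).
From 2013-11-06 to 2014-02-04: 24 + 31 + 31 + 4 = 90 days (rest of November, December, January, February).
90 ÷ 7 = 12 full weeks with remainder 6, so 12 more Wednesdays after the first → 13.

13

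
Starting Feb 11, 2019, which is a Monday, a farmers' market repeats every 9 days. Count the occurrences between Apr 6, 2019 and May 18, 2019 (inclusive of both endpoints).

5

Occurrences land 9·i days after Feb 11, 2019 for i = 0, 1, 2, …
Apr 6, 2019 is 54 days after the start; 54 ÷ 9 = 6 remainder 0. First occurrence in the window: #7 on Apr 6, 2019 (6×9 = 54 days in).
May 18, 2019 is 96 days after the start; 96 ÷ 9 = 10 remainder 6. Last occurrence in the window: #11 on May 12, 2019.
Occurrences #7 through #11: 5 in total.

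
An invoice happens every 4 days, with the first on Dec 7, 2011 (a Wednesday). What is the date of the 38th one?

The 38th occurrence is 37 intervals after the first: 37 × 4 = 148 days after Dec 7, 2011.
Dec has 31 days — 24 days to the end of Dec leaves 124.
Jan has 31 days (93 left).
Feb has 29 days (64 left).
Mar has 31 days (33 left).
Apr has 30 days (3 left).
3 days into May → May 3, 2012.

May 3, 2012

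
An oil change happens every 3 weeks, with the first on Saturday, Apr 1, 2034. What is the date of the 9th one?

The 9th occurrence is 8 intervals after the first: 8 × 21 = 168 days after Apr 1, 2034.
Apr has 30 days — 29 days to the end of Apr leaves 139.
May has 31 days (108 left).
Jun has 30 days (78 left).
Jul has 31 days (47 left).
Aug has 31 days (16 left).
16 days into Sep → Sep 16, 2034.

Sep 16, 2034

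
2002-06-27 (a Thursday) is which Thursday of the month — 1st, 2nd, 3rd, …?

4th

Day 27 falls in week ⌈27/7⌉ of the month.
Days 1–7 hold the 1st Thursday, 8–14 the 2nd, 15–21 the 3rd, 22–28 the 4th, 29–31 the 5th.
27 is in the range for the 4th.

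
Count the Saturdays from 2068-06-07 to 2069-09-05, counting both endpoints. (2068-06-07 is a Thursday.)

2068-06-07 is a Thursday; the first Saturday on or after it is 2068-06-09 (2 days later).
From 2068-06-09 to 2069-09-05: 205 + 248 = 453 days (rest of 2068, to 2069-09-05 in 2069).
453 ÷ 7 = 64 full weeks with remainder 5, so 64 more Saturdays after the first → 65.

65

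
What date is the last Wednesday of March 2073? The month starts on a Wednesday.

2073-03-29

March 2073 begins on a Wednesday, so the first Wednesday is March 1.
March 2073 has 31 days. Adding weeks: 1, 8, 15, 22, 29 — the last one ≤ 31 is the 29th.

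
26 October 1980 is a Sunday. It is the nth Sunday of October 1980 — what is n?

4th

Day 26 falls in week ⌈26/7⌉ of the month.
Days 1–7 hold the 1st Sunday, 8–14 the 2nd, 15–21 the 3rd, 22–28 the 4th, 29–31 the 5th.
26 is in the range for the 4th.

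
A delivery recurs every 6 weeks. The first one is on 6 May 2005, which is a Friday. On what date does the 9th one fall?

The 9th occurrence is 8 intervals after the first: 8 × 42 = 336 days after 6 May 2005.
May has 31 days — 25 days to the end of May leaves 311.
June has 30 days (281 left).
July has 31 days (250 left).
August has 31 days (219 left).
September has 30 days (189 left).
October has 31 days (158 left).
November has 30 days (128 left).
December has 31 days (97 left).
January has 31 days (66 left).
February has 28 days (38 left).
March has 31 days (7 left).
7 days into April → 7 April 2006.

7 April 2006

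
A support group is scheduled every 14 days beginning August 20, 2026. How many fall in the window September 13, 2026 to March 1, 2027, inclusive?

12

Occurrences land 14·i days after August 20, 2026 for i = 0, 1, 2, …
September 13, 2026 is 24 days after the start; 24 ÷ 14 = 1 remainder 10; since the remainder is 10, round up to i = 2. First occurrence in the window: #3 on September 17, 2026 (2×14 = 28 days in).
March 1, 2027 is 193 days after the start; 193 ÷ 14 = 13 remainder 11. Last occurrence in the window: #14 on February 18, 2027.
Occurrences #3 through #14: 12 in total.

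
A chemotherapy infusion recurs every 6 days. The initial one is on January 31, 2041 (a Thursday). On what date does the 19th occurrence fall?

May 19, 2041

The 19th occurrence is 18 intervals after the first: 18 × 6 = 108 days after January 31, 2041.
January has 31 days — 0 days to the end of January leaves 108.
February has 28 days (80 left).
March has 31 days (49 left).
April has 30 days (19 left).
19 days into May → May 19, 2041.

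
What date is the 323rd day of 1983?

Jan has 31 days (323 − 31 = 292 remain).
Feb has 28 days (292 − 28 = 264 remain).
Mar has 31 days (264 − 31 = 233 remain).
Apr has 30 days (233 − 30 = 203 remain).
May has 31 days (203 − 31 = 172 remain).
Jun has 30 days (172 − 30 = 142 remain).
Jul has 31 days (142 − 31 = 111 remain).
Aug has 31 days (111 − 31 = 80 remain).
Sep has 30 days (80 − 30 = 50 remain).
Oct has 31 days (50 − 31 = 19 remain).
19 into Nov → Nov 19.

Nov 19, 1983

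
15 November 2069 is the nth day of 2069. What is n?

319

Days in months before November: 31 + 28 + 31 + 30 + 31 + 30 + 31 + 31 + 30 + 31 = 304.
Plus 15 days into November → day 319.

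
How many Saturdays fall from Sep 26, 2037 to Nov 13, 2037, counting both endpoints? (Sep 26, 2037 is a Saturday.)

Sep 26, 2037 is a Saturday; the first Saturday on or after it is Sep 26, 2037.
From Sep 26, 2037 to Nov 13, 2037: 4 + 31 + 13 = 48 days (rest of Sep, Oct, Nov).
48 ÷ 7 = 6 full weeks with remainder 6, so 6 more Saturdays after the first → 7.

7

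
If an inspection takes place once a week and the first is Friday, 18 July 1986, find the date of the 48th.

The 48th occurrence is 47 intervals after the first: 47 × 7 = 329 days after 18 July 1986.
July has 31 days — 13 days to the end of July leaves 316.
August has 31 days (285 left).
September has 30 days (255 left).
October has 31 days (224 left).
November has 30 days (194 left).
December has 31 days (163 left).
January has 31 days (132 left).
February has 28 days (104 left).
March has 31 days (73 left).
April has 30 days (43 left).
May has 31 days (12 left).
12 days into June → 12 June 1987.

12 June 1987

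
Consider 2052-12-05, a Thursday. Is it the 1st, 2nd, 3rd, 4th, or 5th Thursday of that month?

1st

Day 5 falls in week ⌈5/7⌉ of the month.
Days 1–7 hold the 1st Thursday, 8–14 the 2nd, 15–21 the 3rd, 22–28 the 4th, 29–31 the 5th.
5 is in the range for the 1st.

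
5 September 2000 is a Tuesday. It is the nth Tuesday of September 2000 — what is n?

Day 5 falls in week ⌈5/7⌉ of the month.
Days 1–7 hold the 1st Tuesday, 8–14 the 2nd, 15–21 the 3rd, 22–28 the 4th, 29–31 the 5th.
5 is in the range for the 1st.

1st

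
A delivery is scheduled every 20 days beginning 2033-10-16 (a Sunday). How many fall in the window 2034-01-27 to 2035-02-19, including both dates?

Occurrences land 20·i days after 2033-10-16 for i = 0, 1, 2, …
2034-01-27 is 103 days after the start; 103 ÷ 20 = 5 remainder 3; since the remainder is 3, round up to i = 6. First occurrence in the window: #7 on 2034-02-13 (6×20 = 120 days in).
2035-02-19 is 491 days after the start; 491 ÷ 20 = 24 remainder 11. Last occurrence in the window: #25 on 2035-02-08.
Occurrences #7 through #25: 19 in total.

19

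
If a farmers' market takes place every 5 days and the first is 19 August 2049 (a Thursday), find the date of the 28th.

The 28th occurrence is 27 intervals after the first: 27 × 5 = 135 days after 19 August 2049.
August has 31 days — 12 days to the end of August leaves 123.
September has 30 days (93 left).
October has 31 days (62 left).
November has 30 days (32 left).
December has 31 days (1 left).
1 day into January → 1 January 2050.

1 January 2050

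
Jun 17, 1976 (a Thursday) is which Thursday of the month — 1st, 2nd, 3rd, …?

3rd

Day 17 falls in week ⌈17/7⌉ of the month.
Days 1–7 hold the 1st Thursday, 8–14 the 2nd, 15–21 the 3rd, 22–28 the 4th, 29–31 the 5th.
17 is in the range for the 3rd.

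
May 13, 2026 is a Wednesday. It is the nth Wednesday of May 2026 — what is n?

Day 13 falls in week ⌈13/7⌉ of the month.
Days 1–7 hold the 1st Wednesday, 8–14 the 2nd, 15–21 the 3rd, 22–28 the 4th, 29–31 the 5th.
13 is in the range for the 2nd.

2nd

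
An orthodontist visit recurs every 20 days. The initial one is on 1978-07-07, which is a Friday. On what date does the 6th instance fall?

The 6th occurrence is 5 intervals after the first: 5 × 20 = 100 days after 1978-07-07.
July has 31 days — 24 days to the end of July leaves 76.
August has 31 days (45 left).
September has 30 days (15 left).
15 days into October → 1978-10-15.

1978-10-15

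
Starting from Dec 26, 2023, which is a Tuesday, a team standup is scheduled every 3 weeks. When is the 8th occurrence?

The 8th occurrence is 7 intervals after the first: 7 × 21 = 147 days after Dec 26, 2023.
Dec has 31 days — 5 days to the end of Dec leaves 142.
Jan has 31 days (111 left).
Feb has 29 days (82 left).
Mar has 31 days (51 left).
Apr has 30 days (21 left).
21 days into May → May 21, 2024.

May 21, 2024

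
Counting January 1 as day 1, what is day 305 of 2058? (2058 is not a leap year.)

1 November 2058

January has 31 days (305 − 31 = 274 remain).
February has 28 days (274 − 28 = 246 remain).
March has 31 days (246 − 31 = 215 remain).
April has 30 days (215 − 30 = 185 remain).
May has 31 days (185 − 31 = 154 remain).
June has 30 days (154 − 30 = 124 remain).
July has 31 days (124 − 31 = 93 remain).
August has 31 days (93 − 31 = 62 remain).
September has 30 days (62 − 30 = 32 remain).
October has 31 days (32 − 31 = 1 remain).
1 into November → November 1.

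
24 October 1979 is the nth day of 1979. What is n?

Days in months before October: 31 + 28 + 31 + 30 + 31 + 30 + 31 + 31 + 30 = 273.
Plus 24 days into October → day 297.

297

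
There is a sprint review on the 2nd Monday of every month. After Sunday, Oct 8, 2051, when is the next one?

Oct 2051 starts on a Sunday; its first Monday is the 2nd, so the 2nd Monday is the 9th — Oct 9, 2051.
Oct 9, 2051 is after Oct 8, 2051, so that is the next one.

Oct 9, 2051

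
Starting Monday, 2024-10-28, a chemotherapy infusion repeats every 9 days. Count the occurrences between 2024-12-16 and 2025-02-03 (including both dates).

5

Occurrences land 9·i days after 2024-10-28 for i = 0, 1, 2, …
2024-12-16 is 49 days after the start; 49 ÷ 9 = 5 remainder 4; since the remainder is 4, round up to i = 6. First occurrence in the window: #7 on 2024-12-21 (6×9 = 54 days in).
2025-02-03 is 98 days after the start; 98 ÷ 9 = 10 remainder 8. Last occurrence in the window: #11 on 2025-01-26.
Occurrences #7 through #11: 5 in total.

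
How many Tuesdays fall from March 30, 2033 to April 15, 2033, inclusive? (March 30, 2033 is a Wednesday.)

2

March 30, 2033 is a Wednesday; the first Tuesday on or after it is April 5, 2033 (6 days later).
From April 5, 2033 to April 15, 2033 is 15 − 5 = 10 days.
10 ÷ 7 = 1 full weeks with remainder 3, so 1 more Tuesdays after the first → 2.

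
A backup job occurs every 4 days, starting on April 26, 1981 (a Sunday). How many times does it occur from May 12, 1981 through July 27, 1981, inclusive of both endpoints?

20

Occurrences land 4·i days after April 26, 1981 for i = 0, 1, 2, …
May 12, 1981 is 16 days after the start; 16 ÷ 4 = 4 remainder 0. First occurrence in the window: #5 on May 12, 1981 (4×4 = 16 days in).
July 27, 1981 is 92 days after the start; 92 ÷ 4 = 23 remainder 0. Last occurrence in the window: #24 on July 27, 1981.
Occurrences #5 through #24: 20 in total.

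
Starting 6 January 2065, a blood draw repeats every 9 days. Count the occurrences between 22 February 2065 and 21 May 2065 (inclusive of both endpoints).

10

Occurrences land 9·i days after 6 January 2065 for i = 0, 1, 2, …
22 February 2065 is 47 days after the start; 47 ÷ 9 = 5 remainder 2; since the remainder is 2, round up to i = 6. First occurrence in the window: #7 on 1 March 2065 (6×9 = 54 days in).
21 May 2065 is 135 days after the start; 135 ÷ 9 = 15 remainder 0. Last occurrence in the window: #16 on 21 May 2065.
Occurrences #7 through #16: 10 in total.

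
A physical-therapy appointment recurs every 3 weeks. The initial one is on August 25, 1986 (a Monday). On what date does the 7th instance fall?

December 29, 1986

The 7th occurrence is 6 intervals after the first: 6 × 21 = 126 days after August 25, 1986.
August has 31 days — 6 days to the end of August leaves 120.
September has 30 days (90 left).
October has 31 days (59 left).
November has 30 days (29 left).
29 days into December → December 29, 1986.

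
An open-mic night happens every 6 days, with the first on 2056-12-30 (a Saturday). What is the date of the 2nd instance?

The 2nd occurrence is 1 interval after the first: 1 × 6 = 6 days after 2056-12-30.
December has 31 days — 1 day to the end of December leaves 5.
5 days into January → 2057-01-05.

2057-01-05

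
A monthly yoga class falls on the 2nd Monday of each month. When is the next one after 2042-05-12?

2042-06-09

May 2042 starts on a Thursday; its first Monday is the 5th, so the 2nd Monday is the 12th — 2042-05-12.
That is not after 2042-05-12, so look at June 2042.
June 2042 starts on a Sunday; its first Monday is the 2nd, so the 2nd Monday is the 9th — 2042-06-09.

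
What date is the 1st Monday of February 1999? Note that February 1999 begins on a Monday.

1 February 1999

February 1999 begins on a Monday, so the first Monday is February 1.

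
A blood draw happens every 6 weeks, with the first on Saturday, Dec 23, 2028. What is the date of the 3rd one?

Mar 17, 2029

The 3rd occurrence is 2 intervals after the first: 2 × 42 = 84 days after Dec 23, 2028.
Dec has 31 days — 8 days to the end of Dec leaves 76.
Jan has 31 days (45 left).
Feb has 28 days (17 left).
17 days into Mar → Mar 17, 2029.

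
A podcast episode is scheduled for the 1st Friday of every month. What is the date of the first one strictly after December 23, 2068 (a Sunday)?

December 2068 starts on a Saturday, so its 1st Friday is December 7, 2068 (6 days in).
That is not after December 23, 2068, so look at January 2069.
January 2069 starts on a Tuesday, so its 1st Friday is January 4, 2069 (3 days in).

January 4, 2069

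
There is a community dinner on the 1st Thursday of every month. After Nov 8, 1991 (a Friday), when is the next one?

Nov 1991 starts on a Friday, so its 1st Thursday is Nov 7, 1991 (6 days in).
That is not after Nov 8, 1991, so look at Dec 1991.
Dec 1991 starts on a Sunday, so its 1st Thursday is Dec 5, 1991 (4 days in).

Dec 5, 1991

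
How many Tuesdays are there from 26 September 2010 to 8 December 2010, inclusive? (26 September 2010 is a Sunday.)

26 September 2010 is a Sunday; the first Tuesday on or after it is 28 September 2010 (2 days later).
From 28 September 2010 to 8 December 2010: 2 + 31 + 30 + 8 = 71 days (rest of September, October, November, December).
71 ÷ 7 = 10 full weeks with remainder 1, so 10 more Tuesdays after the first → 11.

11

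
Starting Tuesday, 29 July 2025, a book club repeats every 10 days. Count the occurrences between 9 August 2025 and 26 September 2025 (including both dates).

4

Occurrences land 10·i days after 29 July 2025 for i = 0, 1, 2, …
9 August 2025 is 11 days after the start; 11 ÷ 10 = 1 remainder 1; since the remainder is 1, round up to i = 2. First occurrence in the window: #3 on 18 August 2025 (2×10 = 20 days in).
26 September 2025 is 59 days after the start; 59 ÷ 10 = 5 remainder 9. Last occurrence in the window: #6 on 17 September 2025.
Occurrences #3 through #6: 4 in total.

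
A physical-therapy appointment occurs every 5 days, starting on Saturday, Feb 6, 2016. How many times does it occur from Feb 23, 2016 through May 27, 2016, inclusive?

19

Occurrences land 5·i days after Feb 6, 2016 for i = 0, 1, 2, …
Feb 23, 2016 is 17 days after the start; 17 ÷ 5 = 3 remainder 2; since the remainder is 2, round up to i = 4. First occurrence in the window: #5 on Feb 26, 2016 (4×5 = 20 days in).
May 27, 2016 is 111 days after the start; 111 ÷ 5 = 22 remainder 1. Last occurrence in the window: #23 on May 26, 2016.
Occurrences #5 through #23: 19 in total.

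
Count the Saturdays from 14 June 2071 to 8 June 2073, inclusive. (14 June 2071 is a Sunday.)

103

14 June 2071 is a Sunday; the first Saturday on or after it is 20 June 2071 (6 days later).
From 20 June 2071 to 8 June 2073: 194 + 366 + 159 = 719 days (rest of 2071, 2072, to 8 June 2073 in 2073).
719 ÷ 7 = 102 full weeks with remainder 5, so 102 more Saturdays after the first → 103.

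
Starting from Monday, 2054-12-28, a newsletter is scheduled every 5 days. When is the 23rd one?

The 23rd occurrence is 22 intervals after the first: 22 × 5 = 110 days after 2054-12-28.
December has 31 days — 3 days to the end of December leaves 107.
January has 31 days (76 left).
February has 28 days (48 left).
March has 31 days (17 left).
17 days into April → 2055-04-17.

2055-04-17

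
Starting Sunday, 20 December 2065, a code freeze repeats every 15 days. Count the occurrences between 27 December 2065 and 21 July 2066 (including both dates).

14

Occurrences land 15·i days after 20 December 2065 for i = 0, 1, 2, …
27 December 2065 is 7 days after the start; 7 ÷ 15 = 0 remainder 7; since the remainder is 7, round up to i = 1. First occurrence in the window: #2 on 4 January 2066 (1×15 = 15 days in).
21 July 2066 is 213 days after the start; 213 ÷ 15 = 14 remainder 3. Last occurrence in the window: #15 on 18 July 2066.
Occurrences #2 through #15: 14 in total.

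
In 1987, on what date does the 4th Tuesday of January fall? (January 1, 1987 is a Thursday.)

27 January 1987

January 1987 begins on a Thursday, so the first Tuesday is January 6 (5 days later).
The 4th Tuesday is 3 weeks later: 6 + 21 = 27.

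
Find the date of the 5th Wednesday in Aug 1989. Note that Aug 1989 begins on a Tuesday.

Aug 30, 1989

Aug 1989 begins on a Tuesday, so the first Wednesday is Aug 2 (1 day later).
The 5th Wednesday is 4 weeks later: 2 + 28 = 30.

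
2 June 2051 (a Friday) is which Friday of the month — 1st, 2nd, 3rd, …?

1st

Day 2 falls in week ⌈2/7⌉ of the month.
Days 1–7 hold the 1st Friday, 8–14 the 2nd, 15–21 the 3rd, 22–28 the 4th, 29–31 the 5th.
2 is in the range for the 1st.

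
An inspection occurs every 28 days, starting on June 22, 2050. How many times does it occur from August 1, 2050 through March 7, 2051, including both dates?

8

Occurrences land 28·i days after June 22, 2050 for i = 0, 1, 2, …
August 1, 2050 is 40 days after the start; 40 ÷ 28 = 1 remainder 12; since the remainder is 12, round up to i = 2. First occurrence in the window: #3 on August 17, 2050 (2×28 = 56 days in).
March 7, 2051 is 258 days after the start; 258 ÷ 28 = 9 remainder 6. Last occurrence in the window: #10 on March 1, 2051.
Occurrences #3 through #10: 8 in total.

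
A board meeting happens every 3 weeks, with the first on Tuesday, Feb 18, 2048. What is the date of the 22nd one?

May 4, 2049

The 22nd occurrence is 21 intervals after the first: 21 × 21 = 441 days after Feb 18, 2048.
Feb has 29 days — 11 days to the end of Feb leaves 430.
From end of Feb to end of 2048 is 306 days (124 left).
Jan has 31 days (93 left).
Feb has 28 days (65 left).
Mar has 31 days (34 left).
Apr has 30 days (4 left).
4 days into May → May 4, 2049.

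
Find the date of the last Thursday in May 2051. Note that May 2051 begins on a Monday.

May 2051 begins on a Monday, so the first Thursday is May 4 (3 days later).
May 2051 has 31 days. Adding weeks: 4, 11, 18, 25 — the last one ≤ 31 is the 25th.

May 25, 2051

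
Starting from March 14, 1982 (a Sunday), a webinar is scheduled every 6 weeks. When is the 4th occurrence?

The 4th occurrence is 3 intervals after the first: 3 × 42 = 126 days after March 14, 1982.
March has 31 days — 17 days to the end of March leaves 109.
April has 30 days (79 left).
May has 31 days (48 left).
June has 30 days (18 left).
18 days into July → July 18, 1982.

July 18, 1982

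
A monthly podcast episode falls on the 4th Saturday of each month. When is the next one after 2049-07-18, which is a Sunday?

2049-07-24

July 2049 starts on a Thursday; its first Saturday is the 3rd, so the 4th Saturday is the 24th — 2049-07-24.
2049-07-24 is after 2049-07-18, so that is the next one.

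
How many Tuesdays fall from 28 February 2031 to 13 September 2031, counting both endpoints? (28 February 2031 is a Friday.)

28

28 February 2031 is a Friday; the first Tuesday on or after it is 4 March 2031 (4 days later).
From 4 March 2031 to 13 September 2031: 27 + 30 + 31 + 30 + 31 + 31 + 13 = 193 days (rest of March, April, May, June, July, August, September).
193 ÷ 7 = 27 full weeks with remainder 4, so 27 more Tuesdays after the first → 28.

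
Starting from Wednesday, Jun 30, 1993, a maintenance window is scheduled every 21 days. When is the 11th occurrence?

Jan 26, 1994

The 11th occurrence is 10 intervals after the first: 10 × 21 = 210 days after Jun 30, 1993.
Jun has 30 days — 0 days to the end of Jun leaves 210.
Jul has 31 days (179 left).
Aug has 31 days (148 left).
Sep has 30 days (118 left).
Oct has 31 days (87 left).
Nov has 30 days (57 left).
Dec has 31 days (26 left).
26 days into Jan → Jan 26, 1994.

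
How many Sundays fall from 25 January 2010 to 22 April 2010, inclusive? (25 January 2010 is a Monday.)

25 January 2010 is a Monday; the first Sunday on or after it is 31 January 2010 (6 days later).
From 31 January 2010 to 22 April 2010: 0 + 28 + 31 + 22 = 81 days (rest of January, February, March, April).
81 ÷ 7 = 11 full weeks with remainder 4, so 11 more Sundays after the first → 12.

12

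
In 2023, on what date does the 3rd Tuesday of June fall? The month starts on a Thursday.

June 20, 2023

June 2023 begins on a Thursday, so the first Tuesday is June 6 (5 days later).
The 3rd Tuesday is 2 weeks later: 6 + 14 = 20.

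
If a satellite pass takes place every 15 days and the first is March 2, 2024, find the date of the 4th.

The 4th occurrence is 3 intervals after the first: 3 × 15 = 45 days after March 2, 2024.
March has 31 days — 29 days to the end of March leaves 16.
16 days into April → April 16, 2024.

April 16, 2024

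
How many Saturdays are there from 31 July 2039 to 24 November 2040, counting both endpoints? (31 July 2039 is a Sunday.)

31 July 2039 is a Sunday; the first Saturday on or after it is 6 August 2039 (6 days later).
From 6 August 2039 to 24 November 2040: 147 + 329 = 476 days (rest of 2039, to 24 November 2040 in 2040).
476 ÷ 7 = 68 full weeks with remainder 0, so 68 more Saturdays after the first → 69.

69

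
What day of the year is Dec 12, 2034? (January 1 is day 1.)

346

Days in months before Dec: 31 + 28 + 31 + 30 + 31 + 30 + 31 + 31 + 30 + 31 + 30 = 334.
Plus 12 days into Dec → day 346.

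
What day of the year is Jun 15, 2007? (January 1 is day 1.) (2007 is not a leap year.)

Days in months before Jun: 31 + 28 + 31 + 30 + 31 = 151.
Plus 15 days into Jun → day 166.

166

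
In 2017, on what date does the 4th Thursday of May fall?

May 25, 2017

May 2017 begins on a Monday, so the first Thursday is May 4 (3 days later).
The 4th Thursday is 3 weeks later: 4 + 21 = 25.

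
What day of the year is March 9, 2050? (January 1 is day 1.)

Days in months before March: 31 + 28 = 59.
Plus 9 days into March → day 68.

68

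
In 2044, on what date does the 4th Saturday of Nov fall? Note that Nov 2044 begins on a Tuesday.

Nov 2044 begins on a Tuesday, so the first Saturday is Nov 5 (4 days later).
The 4th Saturday is 3 weeks later: 5 + 21 = 26.

Nov 26, 2044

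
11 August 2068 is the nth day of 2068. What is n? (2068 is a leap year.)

224

Days in months before August: 31 + 29 + 31 + 30 + 31 + 30 + 31 = 213.
Plus 11 days into August → day 224.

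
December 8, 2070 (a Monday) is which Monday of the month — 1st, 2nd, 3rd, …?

2nd

Day 8 falls in week ⌈8/7⌉ of the month.
Days 1–7 hold the 1st Monday, 8–14 the 2nd, 15–21 the 3rd, 22–28 the 4th, 29–31 the 5th.
8 is in the range for the 2nd.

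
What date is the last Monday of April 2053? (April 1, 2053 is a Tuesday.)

28 April 2053

April 2053 begins on a Tuesday, so the first Monday is April 7 (6 days later).
April 2053 has 30 days. Adding weeks: 7, 14, 21, 28 — the last one ≤ 30 is the 28th.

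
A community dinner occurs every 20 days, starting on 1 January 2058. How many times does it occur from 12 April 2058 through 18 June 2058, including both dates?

3

Occurrences land 20·i days after 1 January 2058 for i = 0, 1, 2, …
12 April 2058 is 101 days after the start; 101 ÷ 20 = 5 remainder 1; since the remainder is 1, round up to i = 6. First occurrence in the window: #7 on 1 May 2058 (6×20 = 120 days in).
18 June 2058 is 168 days after the start; 168 ÷ 20 = 8 remainder 8. Last occurrence in the window: #9 on 10 June 2058.
Occurrences #7 through #9: 3 in total.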